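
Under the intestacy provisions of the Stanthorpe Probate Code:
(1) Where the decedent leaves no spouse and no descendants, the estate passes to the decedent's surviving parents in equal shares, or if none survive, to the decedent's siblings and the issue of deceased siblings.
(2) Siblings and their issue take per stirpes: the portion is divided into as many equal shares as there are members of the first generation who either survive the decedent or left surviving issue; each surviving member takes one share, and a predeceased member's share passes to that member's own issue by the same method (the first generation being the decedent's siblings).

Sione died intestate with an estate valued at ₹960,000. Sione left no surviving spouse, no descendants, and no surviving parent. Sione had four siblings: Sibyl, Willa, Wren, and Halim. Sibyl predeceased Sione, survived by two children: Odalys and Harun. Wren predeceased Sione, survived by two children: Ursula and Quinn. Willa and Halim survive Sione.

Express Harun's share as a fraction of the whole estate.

Harun receives 1/8 of the estate.

The entire ₹960,000 passes to the siblings and their issue.
That amount (₹960,000) is divided into 4 shares of ₹240,000: Willa and Halim each take ₹240,000; Sibyl's ₹240,000 share passes to Sibyl's issue; Wren's ₹240,000 share passes to Wren's issue.
Sibyl's share (₹240,000) is divided into 2 shares of ₹120,000: Odalys and Harun each take ₹120,000.
Wren's share (₹240,000) is divided into 2 shares of ₹120,000: Ursula and Quinn each take ₹120,000.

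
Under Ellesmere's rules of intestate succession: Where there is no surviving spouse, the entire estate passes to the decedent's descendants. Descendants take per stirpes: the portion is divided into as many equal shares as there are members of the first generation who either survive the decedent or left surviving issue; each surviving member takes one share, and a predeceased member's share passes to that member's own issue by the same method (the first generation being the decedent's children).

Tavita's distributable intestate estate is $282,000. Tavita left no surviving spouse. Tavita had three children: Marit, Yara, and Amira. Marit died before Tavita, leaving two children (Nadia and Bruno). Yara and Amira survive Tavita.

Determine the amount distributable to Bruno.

The entire $282,000 passes to the descendants.
That amount ($282,000) is divided into 3 shares of $94,000: Yara and Amira each take $94,000; Marit's $94,000 share passes to Marit's issue.
Marit's share ($94,000) is divided into 2 shares of $47,000: Nadia and Bruno each take $47,000.

Bruno receives $47,000.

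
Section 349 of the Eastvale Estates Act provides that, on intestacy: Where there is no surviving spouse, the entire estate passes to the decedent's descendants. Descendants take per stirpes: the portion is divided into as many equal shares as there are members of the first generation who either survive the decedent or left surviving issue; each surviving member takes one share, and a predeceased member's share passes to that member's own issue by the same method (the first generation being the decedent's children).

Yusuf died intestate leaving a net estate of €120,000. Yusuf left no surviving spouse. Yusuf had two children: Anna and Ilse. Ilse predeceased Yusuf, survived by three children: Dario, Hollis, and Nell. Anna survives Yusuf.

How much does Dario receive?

Dario receives €20,000.

The entire €120,000 passes to the descendants.
That amount (€120,000) is divided into 2 shares of €60,000: Anna takes €60,000; Ilse's €60,000 share passes to Ilse's issue.
Ilse's share (€60,000) is divided into 3 shares of €20,000: Dario, Hollis, and Nell each take €20,000.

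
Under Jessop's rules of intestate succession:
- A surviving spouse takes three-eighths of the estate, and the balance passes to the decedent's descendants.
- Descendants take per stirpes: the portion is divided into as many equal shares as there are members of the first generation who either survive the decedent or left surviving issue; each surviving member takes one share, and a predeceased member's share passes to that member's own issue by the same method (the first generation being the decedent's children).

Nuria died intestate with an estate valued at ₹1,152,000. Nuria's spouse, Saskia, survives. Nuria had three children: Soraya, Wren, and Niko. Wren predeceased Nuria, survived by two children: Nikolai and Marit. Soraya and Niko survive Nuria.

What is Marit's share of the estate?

Marit receives ₹120,000.

Saskia takes three-eighths of ₹1,152,000 = ₹432,000. The remaining ₹720,000 passes to the descendants.
The descendants' portion (₹720,000) is divided into 3 shares of ₹240,000: Soraya and Niko each take ₹240,000; Wren's ₹240,000 share passes to Wren's issue.
Wren's share (₹240,000) is divided into 2 shares of ₹120,000: Nikolai and Marit each take ₹120,000.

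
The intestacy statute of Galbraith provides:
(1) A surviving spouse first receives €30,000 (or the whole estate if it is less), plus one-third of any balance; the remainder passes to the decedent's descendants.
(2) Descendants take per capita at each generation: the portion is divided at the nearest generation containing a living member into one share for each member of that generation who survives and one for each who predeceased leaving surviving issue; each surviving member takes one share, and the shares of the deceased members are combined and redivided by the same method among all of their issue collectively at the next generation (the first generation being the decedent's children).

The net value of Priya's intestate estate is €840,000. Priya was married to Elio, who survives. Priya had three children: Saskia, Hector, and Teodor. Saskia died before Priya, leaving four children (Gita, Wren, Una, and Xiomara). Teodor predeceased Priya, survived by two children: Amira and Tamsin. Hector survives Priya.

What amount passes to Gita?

Gita receives €60,000.

Elio first takes €30,000, leaving a balance of €810,000. Elio then takes one-third of the balance (€270,000), for a total of €300,000. The remaining €540,000 passes to the descendants.
The descendants' portion (€540,000) is divided at the children's generation into 3 shares of €180,000. Hector takes €180,000. The 2 shares of the deceased (Saskia and Teodor) are combined into a pool of €360,000.
That pool (€360,000) is divided at the grandchildren's generation equally among Gita, Wren, Una, Xiomara, Amira, and Tamsin: €60,000 each.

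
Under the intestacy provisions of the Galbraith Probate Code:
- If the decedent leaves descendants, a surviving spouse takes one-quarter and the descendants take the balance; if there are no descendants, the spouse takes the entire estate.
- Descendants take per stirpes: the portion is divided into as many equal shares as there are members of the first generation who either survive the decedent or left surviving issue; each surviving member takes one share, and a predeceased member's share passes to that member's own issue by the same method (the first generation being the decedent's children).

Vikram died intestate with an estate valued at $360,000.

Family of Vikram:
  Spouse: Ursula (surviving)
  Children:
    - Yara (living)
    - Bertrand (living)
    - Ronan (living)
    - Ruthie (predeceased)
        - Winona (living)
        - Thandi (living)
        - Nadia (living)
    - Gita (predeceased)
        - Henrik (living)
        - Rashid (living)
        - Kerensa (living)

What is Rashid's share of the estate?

Rashid receives $18,000.

Ursula takes one-quarter of $360,000 = $90,000. The remaining $270,000 passes to the descendants.
The descendants' portion ($270,000) is divided into 5 shares of $54,000: Yara, Bertrand, and Ronan each take $54,000; Ruthie's $54,000 share passes to Ruthie's issue; Gita's $54,000 share passes to Gita's issue.
Ruthie's share ($54,000) is divided into 3 shares of $18,000: Winona, Thandi, and Nadia each take $18,000.
Gita's share ($54,000) is divided into 3 shares of $18,000: Henrik, Rashid, and Kerensa each take $18,000.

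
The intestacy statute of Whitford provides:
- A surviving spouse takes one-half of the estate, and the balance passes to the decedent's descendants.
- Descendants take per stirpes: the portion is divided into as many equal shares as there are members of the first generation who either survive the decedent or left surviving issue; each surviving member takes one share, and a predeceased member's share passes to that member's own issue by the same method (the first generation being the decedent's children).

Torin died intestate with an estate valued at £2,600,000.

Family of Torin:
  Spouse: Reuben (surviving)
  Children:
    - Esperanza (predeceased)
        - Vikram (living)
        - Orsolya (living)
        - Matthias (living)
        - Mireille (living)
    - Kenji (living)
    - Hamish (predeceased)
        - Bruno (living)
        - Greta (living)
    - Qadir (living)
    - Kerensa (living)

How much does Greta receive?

Reuben takes one-half of £2,600,000 = £1,300,000. The remaining £1,300,000 passes to the descendants.
The descendants' portion (£1,300,000) is divided into 5 shares of £260,000: Kenji, Qadir, and Kerensa each take £260,000; Esperanza's £260,000 share passes to Esperanza's issue; Hamish's £260,000 share passes to Hamish's issue.
Esperanza's share (£260,000) is divided into 4 shares of £65,000: Vikram, Orsolya, Matthias, and Mireille each take £65,000.
Hamish's share (£260,000) is divided into 2 shares of £130,000: Bruno and Greta each take £130,000.

Greta receives £130,000.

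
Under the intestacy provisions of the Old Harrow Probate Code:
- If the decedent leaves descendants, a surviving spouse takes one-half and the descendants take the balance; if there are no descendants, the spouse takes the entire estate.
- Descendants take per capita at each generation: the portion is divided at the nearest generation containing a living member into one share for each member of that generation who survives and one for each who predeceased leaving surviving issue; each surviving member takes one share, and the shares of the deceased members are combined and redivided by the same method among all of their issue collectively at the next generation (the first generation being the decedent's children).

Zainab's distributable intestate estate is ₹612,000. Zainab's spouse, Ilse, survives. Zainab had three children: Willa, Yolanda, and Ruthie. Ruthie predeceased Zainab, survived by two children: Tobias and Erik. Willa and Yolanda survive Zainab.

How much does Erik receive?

Ilse takes one-half of ₹612,000 = ₹306,000. The remaining ₹306,000 passes to the descendants.
The descendants' portion (₹306,000) is divided at the children's generation into 3 shares of ₹102,000. Willa and Yolanda each take ₹102,000. The remaining share for the deceased Ruthie (₹102,000) is carried to the next generation.
That pool (₹102,000) is divided at the grandchildren's generation equally among Tobias and Erik: ₹51,000 each.

Erik receives ₹51,000.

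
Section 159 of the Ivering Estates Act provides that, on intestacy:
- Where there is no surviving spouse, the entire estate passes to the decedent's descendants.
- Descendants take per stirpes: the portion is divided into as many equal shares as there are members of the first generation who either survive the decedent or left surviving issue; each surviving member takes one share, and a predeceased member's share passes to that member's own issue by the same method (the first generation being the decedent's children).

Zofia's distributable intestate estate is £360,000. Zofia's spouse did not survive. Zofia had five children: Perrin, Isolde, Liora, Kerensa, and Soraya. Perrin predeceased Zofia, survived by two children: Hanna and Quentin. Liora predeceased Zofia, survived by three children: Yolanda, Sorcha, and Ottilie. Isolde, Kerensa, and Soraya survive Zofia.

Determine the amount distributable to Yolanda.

The entire £360,000 passes to the descendants.
That amount (£360,000) is divided into 5 shares of £72,000: Isolde, Kerensa, and Soraya each take £72,000; Perrin's £72,000 share passes to Perrin's issue; Liora's £72,000 share passes to Liora's issue.
Perrin's share (£72,000) is divided into 2 shares of £36,000: Hanna and Quentin each take £36,000.
Liora's share (£72,000) is divided into 3 shares of £24,000: Yolanda, Sorcha, and Ottilie each take £24,000.

Yolanda receives £24,000.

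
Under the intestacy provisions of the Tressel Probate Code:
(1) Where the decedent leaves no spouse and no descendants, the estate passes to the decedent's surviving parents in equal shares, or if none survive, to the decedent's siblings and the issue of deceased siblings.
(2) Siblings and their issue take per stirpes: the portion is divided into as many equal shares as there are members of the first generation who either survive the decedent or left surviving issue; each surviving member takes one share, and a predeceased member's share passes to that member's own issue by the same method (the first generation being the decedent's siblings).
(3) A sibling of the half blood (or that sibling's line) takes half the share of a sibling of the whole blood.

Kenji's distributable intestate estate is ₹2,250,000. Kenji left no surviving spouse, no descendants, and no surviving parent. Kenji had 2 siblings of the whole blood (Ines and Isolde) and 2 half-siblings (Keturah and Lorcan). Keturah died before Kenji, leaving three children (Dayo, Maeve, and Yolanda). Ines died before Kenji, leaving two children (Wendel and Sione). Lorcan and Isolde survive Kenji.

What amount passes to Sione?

The entire ₹2,250,000 passes to the siblings and their issue.
Counting each half-blood sibling's line as half a unit, there are 3 units in ₹2,250,000, so one unit is ₹750,000. Whole-blood lines (Ines and Isolde) take ₹750,000 each; half-blood lines (Keturah and Lorcan) take ₹375,000 each.
Keturah's share (₹375,000) is divided into 3 shares of ₹125,000: Dayo, Maeve, and Yolanda each take ₹125,000.
Ines's share (₹750,000) is divided into 2 shares of ₹375,000: Wendel and Sione each take ₹375,000.

Sione receives ₹375,000.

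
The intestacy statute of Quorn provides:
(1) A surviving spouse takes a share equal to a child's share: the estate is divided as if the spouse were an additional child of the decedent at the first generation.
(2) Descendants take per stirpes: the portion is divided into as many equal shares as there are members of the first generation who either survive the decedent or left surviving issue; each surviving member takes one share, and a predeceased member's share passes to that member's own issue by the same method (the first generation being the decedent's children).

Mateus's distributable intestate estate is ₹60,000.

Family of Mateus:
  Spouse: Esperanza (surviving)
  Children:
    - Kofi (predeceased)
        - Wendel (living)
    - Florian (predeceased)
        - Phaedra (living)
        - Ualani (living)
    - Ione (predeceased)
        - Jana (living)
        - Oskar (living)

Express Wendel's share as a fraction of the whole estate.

Wendel receives 1/4 of the estate.

The spouse counts as an additional share at the children's level, so there are 4 primary shares of ₹15,000. Esperanza takes one such share (₹15,000).
The children's combined portion (₹45,000) is divided into 3 shares of ₹15,000: Kofi's ₹15,000 share passes to Kofi's issue; Florian's ₹15,000 share passes to Florian's issue; Ione's ₹15,000 share passes to Ione's issue.
Kofi's share (₹15,000) passes entirely to Wendel.
Florian's share (₹15,000) is divided into 2 shares of ₹7,500: Phaedra and Ualani each take ₹7,500.
Ione's share (₹15,000) is divided into 2 shares of ₹7,500: Jana and Oskar each take ₹7,500.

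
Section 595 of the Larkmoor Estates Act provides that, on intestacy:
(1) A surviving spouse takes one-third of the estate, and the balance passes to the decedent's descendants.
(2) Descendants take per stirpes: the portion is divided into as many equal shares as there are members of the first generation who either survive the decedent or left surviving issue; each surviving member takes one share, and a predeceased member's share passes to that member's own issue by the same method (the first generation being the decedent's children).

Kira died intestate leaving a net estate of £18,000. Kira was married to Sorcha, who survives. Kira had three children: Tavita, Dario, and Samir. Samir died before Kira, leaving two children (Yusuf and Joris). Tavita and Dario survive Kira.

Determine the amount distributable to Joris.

Sorcha takes one-third of £18,000 = £6,000. The remaining £12,000 passes to the descendants.
The descendants' portion (£12,000) is divided into 3 shares of £4,000: Tavita and Dario each take £4,000; Samir's £4,000 share passes to Samir's issue.
Samir's share (£4,000) is divided into 2 shares of £2,000: Yusuf and Joris each take £2,000.

Joris receives £2,000.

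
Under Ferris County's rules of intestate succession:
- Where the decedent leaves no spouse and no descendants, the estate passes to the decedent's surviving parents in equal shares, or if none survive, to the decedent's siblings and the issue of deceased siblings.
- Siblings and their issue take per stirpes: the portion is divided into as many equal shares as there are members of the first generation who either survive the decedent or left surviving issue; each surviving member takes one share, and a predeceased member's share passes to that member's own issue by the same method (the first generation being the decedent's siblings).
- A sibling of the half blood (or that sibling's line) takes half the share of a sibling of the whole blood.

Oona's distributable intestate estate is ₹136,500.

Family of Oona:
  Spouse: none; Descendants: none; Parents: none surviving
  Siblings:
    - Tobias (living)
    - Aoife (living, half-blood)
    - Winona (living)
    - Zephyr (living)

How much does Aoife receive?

The entire ₹136,500 passes to the siblings and their issue.
Counting each half-blood sibling's line as half a unit, there are 7/2 units in ₹136,500, so one unit is ₹39,000. Whole-blood lines (Tobias, Winona, and Zephyr) take ₹39,000 each; half-blood lines (Aoife) take ₹19,500 each.

Aoife receives ₹19,500.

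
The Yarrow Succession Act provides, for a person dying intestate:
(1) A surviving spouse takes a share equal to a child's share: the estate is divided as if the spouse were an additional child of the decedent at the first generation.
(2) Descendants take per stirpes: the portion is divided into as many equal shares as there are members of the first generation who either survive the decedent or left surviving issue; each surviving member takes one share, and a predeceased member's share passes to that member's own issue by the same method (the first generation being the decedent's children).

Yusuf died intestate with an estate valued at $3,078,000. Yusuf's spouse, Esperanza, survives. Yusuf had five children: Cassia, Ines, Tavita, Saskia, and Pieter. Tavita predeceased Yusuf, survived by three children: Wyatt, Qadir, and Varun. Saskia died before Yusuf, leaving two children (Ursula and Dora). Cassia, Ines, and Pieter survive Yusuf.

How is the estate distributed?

Esperanza: $513,000; Cassia: $513,000; Ines: $513,000; Wyatt: $171,000; Qadir: $171,000; Varun: $171,000; Ursula: $256,500; Dora: $256,500; Pieter: $513,000

The spouse counts as an additional share at the children's level, so there are 6 primary shares of $513,000. Esperanza takes one such share ($513,000).
The children's combined portion ($2,565,000) is divided into 5 shares of $513,000: Cassia, Ines, and Pieter each take $513,000; Tavita's $513,000 share passes to Tavita's issue; Saskia's $513,000 share passes to Saskia's issue.
Tavita's share ($513,000) is divided into 3 shares of $171,000: Wyatt, Qadir, and Varun each take $171,000.
Saskia's share ($513,000) is divided into 2 shares of $256,500: Ursula and Dora each take $256,500.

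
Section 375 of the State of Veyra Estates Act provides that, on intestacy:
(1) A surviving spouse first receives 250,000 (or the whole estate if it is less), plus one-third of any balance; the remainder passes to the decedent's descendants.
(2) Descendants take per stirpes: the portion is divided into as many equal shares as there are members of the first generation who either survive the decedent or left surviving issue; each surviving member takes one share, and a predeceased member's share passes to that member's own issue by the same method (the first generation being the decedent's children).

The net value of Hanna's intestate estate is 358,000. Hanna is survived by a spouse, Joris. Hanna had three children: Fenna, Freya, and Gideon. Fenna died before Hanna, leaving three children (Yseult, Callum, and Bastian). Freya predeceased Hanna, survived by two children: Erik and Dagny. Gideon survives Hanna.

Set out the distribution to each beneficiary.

Joris first takes 250,000, leaving a balance of 108,000. Joris then takes one-third of the balance (36,000), for a total of 286,000. The remaining 72,000 passes to the descendants.
The descendants' portion (72,000) is divided into 3 shares of 24,000: Gideon takes 24,000; Fenna's 24,000 share passes to Fenna's issue; Freya's 24,000 share passes to Freya's issue.
Fenna's share (24,000) is divided into 3 shares of 8,000: Yseult, Callum, and Bastian each take 8,000.
Freya's share (24,000) is divided into 2 shares of 12,000: Erik and Dagny each take 12,000.

Joris: 286,000; Yseult: 8,000; Callum: 8,000; Bastian: 8,000; Erik: 12,000; Dagny: 12,000; Gideon: 24,000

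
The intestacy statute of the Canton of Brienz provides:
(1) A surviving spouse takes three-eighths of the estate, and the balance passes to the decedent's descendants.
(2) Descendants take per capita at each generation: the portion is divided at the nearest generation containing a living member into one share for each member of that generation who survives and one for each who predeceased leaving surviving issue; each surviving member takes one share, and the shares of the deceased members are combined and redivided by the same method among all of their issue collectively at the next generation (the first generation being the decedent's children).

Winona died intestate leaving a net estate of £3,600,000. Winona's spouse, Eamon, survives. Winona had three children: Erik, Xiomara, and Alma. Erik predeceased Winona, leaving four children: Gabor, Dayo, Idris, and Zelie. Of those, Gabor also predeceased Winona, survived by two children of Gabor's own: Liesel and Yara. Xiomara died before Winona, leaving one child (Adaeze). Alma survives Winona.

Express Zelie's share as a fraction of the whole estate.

Zelie receives 1/12 of the estate.

Eamon takes three-eighths of £3,600,000 = £1,350,000. The remaining £2,250,000 passes to the descendants.
The descendants' portion (£2,250,000) is divided at the children's generation into 3 shares of £750,000. Alma takes £750,000. The 2 shares of the deceased (Erik and Xiomara) are combined into a pool of £1,500,000.
That pool (£1,500,000) is divided at the grandchildren's generation into 5 shares of £300,000. Dayo, Idris, Zelie, and Adaeze each take £300,000. The remaining share for the deceased Gabor (£300,000) is carried to the next generation.
That pool (£300,000) is divided at the great-grandchildren's generation equally among Liesel and Yara: £150,000 each.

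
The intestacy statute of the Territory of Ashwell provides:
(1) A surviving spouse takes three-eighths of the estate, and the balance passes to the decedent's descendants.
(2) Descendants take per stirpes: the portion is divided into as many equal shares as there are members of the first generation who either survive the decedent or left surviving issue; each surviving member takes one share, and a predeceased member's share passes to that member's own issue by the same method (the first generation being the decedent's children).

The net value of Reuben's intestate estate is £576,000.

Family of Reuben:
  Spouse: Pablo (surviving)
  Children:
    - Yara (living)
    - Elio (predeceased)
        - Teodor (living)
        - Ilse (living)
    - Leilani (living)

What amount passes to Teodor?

Teodor receives £60,000.

Pablo takes three-eighths of £576,000 = £216,000. The remaining £360,000 passes to the descendants.
The descendants' portion (£360,000) is divided into 3 shares of £120,000: Yara and Leilani each take £120,000; Elio's £120,000 share passes to Elio's issue.
Elio's share (£120,000) is divided into 2 shares of £60,000: Teodor and Ilse each take £60,000.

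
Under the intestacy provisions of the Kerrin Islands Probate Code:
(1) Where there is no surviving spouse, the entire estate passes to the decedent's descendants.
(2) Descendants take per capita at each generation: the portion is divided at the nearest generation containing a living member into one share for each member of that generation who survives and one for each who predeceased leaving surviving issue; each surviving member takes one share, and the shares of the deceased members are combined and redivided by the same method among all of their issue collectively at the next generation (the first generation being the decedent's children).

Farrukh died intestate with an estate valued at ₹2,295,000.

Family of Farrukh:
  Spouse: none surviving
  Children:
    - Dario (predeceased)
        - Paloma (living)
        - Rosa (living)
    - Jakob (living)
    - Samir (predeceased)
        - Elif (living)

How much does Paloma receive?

The entire ₹2,295,000 passes to the descendants.
That amount (₹2,295,000) is divided at the children's generation into 3 shares of ₹765,000. Jakob takes ₹765,000. The 2 shares of the deceased (Dario and Samir) are combined into a pool of ₹1,530,000.
That pool (₹1,530,000) is divided at the grandchildren's generation equally among Paloma, Rosa, and Elif: ₹510,000 each.

Paloma receives ₹510,000.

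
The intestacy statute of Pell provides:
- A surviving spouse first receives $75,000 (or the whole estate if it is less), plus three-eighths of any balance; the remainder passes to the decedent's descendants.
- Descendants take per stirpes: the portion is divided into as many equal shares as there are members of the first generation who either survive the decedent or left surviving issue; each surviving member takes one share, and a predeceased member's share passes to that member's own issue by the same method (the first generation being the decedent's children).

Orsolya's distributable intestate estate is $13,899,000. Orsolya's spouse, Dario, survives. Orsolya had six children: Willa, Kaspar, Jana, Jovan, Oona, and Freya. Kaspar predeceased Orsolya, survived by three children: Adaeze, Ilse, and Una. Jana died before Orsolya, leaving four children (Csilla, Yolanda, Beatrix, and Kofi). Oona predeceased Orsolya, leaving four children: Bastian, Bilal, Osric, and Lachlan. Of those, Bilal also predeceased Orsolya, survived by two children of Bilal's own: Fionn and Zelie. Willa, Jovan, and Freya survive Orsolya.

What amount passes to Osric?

Dario first takes $75,000, leaving a balance of $13,824,000. Dario then takes three-eighths of the balance ($5,184,000), for a total of $5,259,000. The remaining $8,640,000 passes to the descendants.
The descendants' portion ($8,640,000) is divided into 6 shares of $1,440,000: Willa, Jovan, and Freya each take $1,440,000; Kaspar's $1,440,000 share passes to Kaspar's issue; Jana's $1,440,000 share passes to Jana's issue; Oona's $1,440,000 share passes to Oona's issue.
Kaspar's share ($1,440,000) is divided into 3 shares of $480,000: Adaeze, Ilse, and Una each take $480,000.
Jana's share ($1,440,000) is divided into 4 shares of $360,000: Csilla, Yolanda, Beatrix, and Kofi each take $360,000.
Oona's share ($1,440,000) is divided into 4 shares of $360,000: Bastian, Osric, and Lachlan each take $360,000; Bilal's $360,000 share passes to Bilal's issue.
Bilal's share ($360,000) is divided into 2 shares of $180,000: Fionn and Zelie each take $180,000.

Osric receives $360,000.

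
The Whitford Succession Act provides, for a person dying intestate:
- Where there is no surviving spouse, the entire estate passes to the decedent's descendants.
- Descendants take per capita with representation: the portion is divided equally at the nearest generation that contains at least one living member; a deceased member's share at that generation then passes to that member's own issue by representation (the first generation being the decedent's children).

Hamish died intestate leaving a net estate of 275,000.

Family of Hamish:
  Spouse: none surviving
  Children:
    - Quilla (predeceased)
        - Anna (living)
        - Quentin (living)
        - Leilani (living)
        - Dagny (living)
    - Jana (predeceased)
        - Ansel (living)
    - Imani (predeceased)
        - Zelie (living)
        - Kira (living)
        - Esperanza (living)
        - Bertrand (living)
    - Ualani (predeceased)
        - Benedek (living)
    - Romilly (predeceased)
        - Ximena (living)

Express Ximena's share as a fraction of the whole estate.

The entire 275,000 passes to the descendants.
No child survives, so the initial division is made at the grandchildren's generation.
That amount (275,000) is divided into 11 shares of 25,000: Anna, Quentin, Leilani, Dagny, Ansel, Zelie, Kira, Esperanza, Bertrand, Benedek, and Ximena each take 25,000.

Ximena receives 1/11 of the estate.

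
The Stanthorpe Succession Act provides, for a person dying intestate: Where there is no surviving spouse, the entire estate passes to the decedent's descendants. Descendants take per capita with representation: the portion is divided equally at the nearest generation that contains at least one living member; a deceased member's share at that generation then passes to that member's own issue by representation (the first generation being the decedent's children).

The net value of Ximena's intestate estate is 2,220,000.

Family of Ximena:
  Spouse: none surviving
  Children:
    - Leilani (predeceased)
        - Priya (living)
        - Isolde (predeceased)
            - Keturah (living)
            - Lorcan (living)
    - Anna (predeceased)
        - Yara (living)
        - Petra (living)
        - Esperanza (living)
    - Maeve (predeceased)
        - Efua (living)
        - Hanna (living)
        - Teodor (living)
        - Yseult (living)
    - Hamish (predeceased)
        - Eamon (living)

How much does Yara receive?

The entire 2,220,000 passes to the descendants.
No child survives, so the initial division is made at the grandchildren's generation.
That amount (2,220,000) is divided into 10 shares of 222,000: Priya, Yara, Petra, Esperanza, Efua, Hanna, Teodor, Yseult, and Eamon each take 222,000; Isolde's 222,000 share passes to Isolde's issue.
Isolde's share (222,000) is divided into 2 shares of 111,000: Keturah and Lorcan each take 111,000.

Yara receives 222,000.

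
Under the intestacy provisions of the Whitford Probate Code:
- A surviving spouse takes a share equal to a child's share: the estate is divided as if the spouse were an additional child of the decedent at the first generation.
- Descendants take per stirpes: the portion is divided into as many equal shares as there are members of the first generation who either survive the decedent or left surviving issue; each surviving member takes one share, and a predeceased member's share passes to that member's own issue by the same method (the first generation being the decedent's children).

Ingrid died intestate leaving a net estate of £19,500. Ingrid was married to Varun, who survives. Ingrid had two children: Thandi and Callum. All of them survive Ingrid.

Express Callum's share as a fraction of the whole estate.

Callum receives 1/3 of the estate.

The spouse counts as an additional share at the children's level, so there are 3 primary shares of £6,500. Varun takes one such share (£6,500).
The children's combined portion (£13,000) is divided into 2 shares of £6,500: Thandi and Callum each take £6,500.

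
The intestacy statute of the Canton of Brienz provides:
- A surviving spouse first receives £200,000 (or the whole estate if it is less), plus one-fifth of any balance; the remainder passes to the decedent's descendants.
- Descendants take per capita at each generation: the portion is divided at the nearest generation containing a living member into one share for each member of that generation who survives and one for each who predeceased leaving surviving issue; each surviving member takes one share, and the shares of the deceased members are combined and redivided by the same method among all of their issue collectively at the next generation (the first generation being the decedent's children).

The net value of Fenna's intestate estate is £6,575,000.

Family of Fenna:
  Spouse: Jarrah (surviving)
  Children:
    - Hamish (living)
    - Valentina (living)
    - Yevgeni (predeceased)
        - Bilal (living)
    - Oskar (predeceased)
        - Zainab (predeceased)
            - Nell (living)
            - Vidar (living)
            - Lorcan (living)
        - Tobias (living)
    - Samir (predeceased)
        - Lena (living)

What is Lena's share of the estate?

Jarrah first takes £200,000, leaving a balance of £6,375,000. Jarrah then takes one-fifth of the balance (£1,275,000), for a total of £1,475,000. The remaining £5,100,000 passes to the descendants.
The descendants' portion (£5,100,000) is divided at the children's generation into 5 shares of £1,020,000. Hamish and Valentina each take £1,020,000. The 3 shares of the deceased (Yevgeni, Oskar, and Samir) are combined into a pool of £3,060,000.
That pool (£3,060,000) is divided at the grandchildren's generation into 4 shares of £765,000. Bilal, Tobias, and Lena each take £765,000. The remaining share for the deceased Zainab (£765,000) is carried to the next generation.
That pool (£765,000) is divided at the great-grandchildren's generation equally among Nell, Vidar, and Lorcan: £255,000 each.

Lena receives £765,000.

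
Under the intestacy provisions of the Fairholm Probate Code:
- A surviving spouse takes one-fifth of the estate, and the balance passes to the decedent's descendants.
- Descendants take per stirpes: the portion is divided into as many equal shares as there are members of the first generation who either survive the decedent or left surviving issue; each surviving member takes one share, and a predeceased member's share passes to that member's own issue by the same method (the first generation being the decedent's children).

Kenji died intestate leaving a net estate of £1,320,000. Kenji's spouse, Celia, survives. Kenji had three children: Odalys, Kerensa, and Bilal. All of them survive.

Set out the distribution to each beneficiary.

Celia takes one-fifth of £1,320,000 = £264,000. The remaining £1,056,000 passes to the descendants.
The descendants' portion (£1,056,000) is divided into 3 shares of £352,000: Odalys, Kerensa, and Bilal each take £352,000.

Celia: £264,000; Odalys: £352,000; Kerensa: £352,000; Bilal: £352,000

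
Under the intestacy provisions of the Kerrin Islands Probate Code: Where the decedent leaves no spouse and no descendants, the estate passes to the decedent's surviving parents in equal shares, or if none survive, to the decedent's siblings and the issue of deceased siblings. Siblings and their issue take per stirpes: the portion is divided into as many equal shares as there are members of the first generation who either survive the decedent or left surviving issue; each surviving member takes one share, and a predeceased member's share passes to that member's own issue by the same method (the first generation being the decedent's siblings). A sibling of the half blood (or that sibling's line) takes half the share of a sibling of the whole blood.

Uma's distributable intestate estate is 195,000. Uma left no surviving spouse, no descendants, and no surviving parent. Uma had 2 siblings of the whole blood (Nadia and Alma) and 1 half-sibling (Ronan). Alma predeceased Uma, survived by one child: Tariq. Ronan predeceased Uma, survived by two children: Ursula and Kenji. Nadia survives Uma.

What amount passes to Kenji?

The entire 195,000 passes to the siblings and their issue.
Counting each half-blood sibling's line as half a unit, there are 5/2 units in 195,000, so one unit is 78,000. Whole-blood lines (Nadia and Alma) take 78,000 each; half-blood lines (Ronan) take 39,000 each.
Alma's share (78,000) passes entirely to Tariq.
Ronan's share (39,000) is divided into 2 shares of 19,500: Ursula and Kenji each take 19,500.

Kenji receives 19,500.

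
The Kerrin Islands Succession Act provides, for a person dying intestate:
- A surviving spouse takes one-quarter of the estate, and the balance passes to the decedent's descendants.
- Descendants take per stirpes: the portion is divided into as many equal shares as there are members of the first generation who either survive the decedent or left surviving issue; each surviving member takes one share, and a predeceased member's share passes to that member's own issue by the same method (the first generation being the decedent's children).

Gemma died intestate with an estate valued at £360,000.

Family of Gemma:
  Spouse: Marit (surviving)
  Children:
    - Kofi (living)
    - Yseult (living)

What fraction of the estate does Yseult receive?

Marit takes one-quarter of £360,000 = £90,000. The remaining £270,000 passes to the descendants.
The descendants' portion (£270,000) is divided into 2 shares of £135,000: Kofi and Yseult each take £135,000.

Yseult receives 3/8 of the estate.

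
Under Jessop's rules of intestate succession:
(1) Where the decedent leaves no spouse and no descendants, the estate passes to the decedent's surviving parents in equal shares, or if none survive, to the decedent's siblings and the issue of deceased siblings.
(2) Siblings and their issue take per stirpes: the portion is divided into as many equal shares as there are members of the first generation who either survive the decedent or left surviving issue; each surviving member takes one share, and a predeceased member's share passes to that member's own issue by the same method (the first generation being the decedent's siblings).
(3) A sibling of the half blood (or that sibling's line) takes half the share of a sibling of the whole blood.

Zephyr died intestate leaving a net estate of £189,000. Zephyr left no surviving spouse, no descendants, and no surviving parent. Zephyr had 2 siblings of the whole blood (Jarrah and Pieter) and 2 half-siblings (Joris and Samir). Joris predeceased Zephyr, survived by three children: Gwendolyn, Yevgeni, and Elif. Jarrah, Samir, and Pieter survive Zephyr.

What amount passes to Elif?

Elif receives £10,500.

The entire £189,000 passes to the siblings and their issue.
Counting each half-blood sibling's line as half a unit, there are 3 units in £189,000, so one unit is £63,000. Whole-blood lines (Jarrah and Pieter) take £63,000 each; half-blood lines (Joris and Samir) take £31,500 each.
Joris's share (£31,500) is divided into 3 shares of £10,500: Gwendolyn, Yevgeni, and Elif each take £10,500.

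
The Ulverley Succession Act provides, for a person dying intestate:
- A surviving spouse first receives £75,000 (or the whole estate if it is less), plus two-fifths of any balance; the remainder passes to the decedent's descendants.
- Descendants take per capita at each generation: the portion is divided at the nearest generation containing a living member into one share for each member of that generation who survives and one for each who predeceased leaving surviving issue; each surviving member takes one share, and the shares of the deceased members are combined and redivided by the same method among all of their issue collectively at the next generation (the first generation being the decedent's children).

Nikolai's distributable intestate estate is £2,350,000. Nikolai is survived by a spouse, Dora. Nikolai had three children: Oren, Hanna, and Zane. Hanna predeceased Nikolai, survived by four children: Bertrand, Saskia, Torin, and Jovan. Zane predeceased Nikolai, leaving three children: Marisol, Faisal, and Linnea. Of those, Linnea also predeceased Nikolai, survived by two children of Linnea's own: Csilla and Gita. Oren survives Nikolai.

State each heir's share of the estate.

Dora first takes £75,000, leaving a balance of £2,275,000. Dora then takes two-fifths of the balance (£910,000), for a total of £985,000. The remaining £1,365,000 passes to the descendants.
The descendants' portion (£1,365,000) is divided at the children's generation into 3 shares of £455,000. Oren takes £455,000. The 2 shares of the deceased (Hanna and Zane) are combined into a pool of £910,000.
That pool (£910,000) is divided at the grandchildren's generation into 7 shares of £130,000. Bertrand, Saskia, Torin, Jovan, Marisol, and Faisal each take £130,000. The remaining share for the deceased Linnea (£130,000) is carried to the next generation.
That pool (£130,000) is divided at the great-grandchildren's generation equally among Csilla and Gita: £65,000 each.

Dora: £985,000; Oren: £455,000; Bertrand: £130,000; Saskia: £130,000; Torin: £130,000; Jovan: £130,000; Marisol: £130,000; Faisal: £130,000; Csilla: £65,000; Gita: £65,000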